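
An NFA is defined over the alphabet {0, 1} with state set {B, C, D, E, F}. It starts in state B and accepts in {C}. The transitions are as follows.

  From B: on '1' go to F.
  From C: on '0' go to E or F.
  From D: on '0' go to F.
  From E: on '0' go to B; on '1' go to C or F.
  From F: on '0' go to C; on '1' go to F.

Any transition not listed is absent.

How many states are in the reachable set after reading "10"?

Start in {B}.
Read '1': {B} → {F}.
Read '0': {F} → {C}.
That set has 1 state.

1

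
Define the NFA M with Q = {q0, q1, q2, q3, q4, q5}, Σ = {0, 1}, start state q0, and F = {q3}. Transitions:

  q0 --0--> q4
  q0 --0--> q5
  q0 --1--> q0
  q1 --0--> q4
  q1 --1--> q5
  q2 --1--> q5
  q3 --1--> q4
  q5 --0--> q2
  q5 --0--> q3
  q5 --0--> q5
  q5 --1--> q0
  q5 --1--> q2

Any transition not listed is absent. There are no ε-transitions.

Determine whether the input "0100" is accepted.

Yes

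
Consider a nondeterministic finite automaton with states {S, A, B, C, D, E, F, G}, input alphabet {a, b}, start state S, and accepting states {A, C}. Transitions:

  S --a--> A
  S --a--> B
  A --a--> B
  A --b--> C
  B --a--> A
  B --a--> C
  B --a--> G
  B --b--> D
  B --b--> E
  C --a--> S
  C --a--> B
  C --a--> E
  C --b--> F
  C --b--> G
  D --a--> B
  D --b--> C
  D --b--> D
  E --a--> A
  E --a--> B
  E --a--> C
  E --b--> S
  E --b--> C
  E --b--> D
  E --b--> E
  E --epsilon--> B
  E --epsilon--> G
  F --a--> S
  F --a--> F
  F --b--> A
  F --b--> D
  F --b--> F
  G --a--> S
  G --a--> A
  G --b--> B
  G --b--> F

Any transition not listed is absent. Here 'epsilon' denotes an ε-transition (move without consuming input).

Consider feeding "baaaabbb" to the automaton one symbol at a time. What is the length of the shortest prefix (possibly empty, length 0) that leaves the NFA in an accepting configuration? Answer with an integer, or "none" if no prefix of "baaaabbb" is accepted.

none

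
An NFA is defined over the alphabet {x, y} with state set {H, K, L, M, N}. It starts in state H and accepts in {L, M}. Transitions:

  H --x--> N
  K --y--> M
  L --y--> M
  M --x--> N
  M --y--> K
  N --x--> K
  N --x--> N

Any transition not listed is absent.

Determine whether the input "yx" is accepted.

No

Start in {H}.
Read 'y': H→∅; now ∅.
The set is empty and remains empty for the remaining 1 symbol.
The final set ∅ contains no accepting state.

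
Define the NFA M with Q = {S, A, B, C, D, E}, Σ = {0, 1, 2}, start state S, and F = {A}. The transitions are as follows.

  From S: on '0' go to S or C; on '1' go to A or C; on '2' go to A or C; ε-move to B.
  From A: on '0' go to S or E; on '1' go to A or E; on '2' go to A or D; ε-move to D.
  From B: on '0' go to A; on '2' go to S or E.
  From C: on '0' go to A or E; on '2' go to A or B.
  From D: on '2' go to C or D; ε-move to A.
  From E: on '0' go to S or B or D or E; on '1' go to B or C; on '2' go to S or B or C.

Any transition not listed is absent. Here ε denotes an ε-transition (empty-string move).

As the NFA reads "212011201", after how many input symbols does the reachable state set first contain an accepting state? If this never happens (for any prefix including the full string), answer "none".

1

Start: ε-closure({S}) = {S, B}.
Read '2': {S, B} → {S, A, B, C, D, E}.
None of the earlier sets intersect F, but {S, A, B, C, D, E} does.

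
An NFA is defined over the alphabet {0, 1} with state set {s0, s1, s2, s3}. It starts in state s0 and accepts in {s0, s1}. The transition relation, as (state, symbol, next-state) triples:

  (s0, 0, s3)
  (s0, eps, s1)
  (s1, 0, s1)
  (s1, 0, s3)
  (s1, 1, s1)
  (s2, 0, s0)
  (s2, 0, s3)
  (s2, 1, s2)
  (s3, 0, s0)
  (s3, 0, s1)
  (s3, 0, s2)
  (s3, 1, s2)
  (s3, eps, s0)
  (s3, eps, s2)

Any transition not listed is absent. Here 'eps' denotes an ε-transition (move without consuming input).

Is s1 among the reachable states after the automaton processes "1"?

Yes

Start: ε-closure({s0}) = {s0, s1}.
Read '1': s0→∅, s1→{s1}; now {s1}.
State s1 is in {s1}.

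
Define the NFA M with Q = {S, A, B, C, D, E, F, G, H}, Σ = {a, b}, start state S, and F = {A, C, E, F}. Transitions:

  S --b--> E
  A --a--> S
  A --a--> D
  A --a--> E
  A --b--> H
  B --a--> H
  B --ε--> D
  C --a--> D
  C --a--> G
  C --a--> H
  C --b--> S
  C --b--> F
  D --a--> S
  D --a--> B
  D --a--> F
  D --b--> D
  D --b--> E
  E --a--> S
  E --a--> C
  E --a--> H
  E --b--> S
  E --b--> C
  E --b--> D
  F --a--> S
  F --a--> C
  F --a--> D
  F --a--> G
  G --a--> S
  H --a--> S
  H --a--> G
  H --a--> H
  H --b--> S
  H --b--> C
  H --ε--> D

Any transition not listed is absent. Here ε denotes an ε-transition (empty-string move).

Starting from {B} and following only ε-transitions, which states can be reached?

Begin with {B}.
ε-move B → D; add D.

{B, D}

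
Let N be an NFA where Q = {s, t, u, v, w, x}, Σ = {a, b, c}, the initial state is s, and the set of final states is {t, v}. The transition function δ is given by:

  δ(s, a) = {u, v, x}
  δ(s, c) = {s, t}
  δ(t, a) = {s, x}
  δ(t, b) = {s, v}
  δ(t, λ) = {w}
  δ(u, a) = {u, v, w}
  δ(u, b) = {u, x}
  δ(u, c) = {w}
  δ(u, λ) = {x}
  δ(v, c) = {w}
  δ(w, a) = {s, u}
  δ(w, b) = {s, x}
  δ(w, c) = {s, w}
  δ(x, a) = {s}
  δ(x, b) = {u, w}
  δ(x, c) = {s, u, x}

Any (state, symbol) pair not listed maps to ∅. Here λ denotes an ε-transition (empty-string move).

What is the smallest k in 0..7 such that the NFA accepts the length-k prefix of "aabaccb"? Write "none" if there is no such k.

1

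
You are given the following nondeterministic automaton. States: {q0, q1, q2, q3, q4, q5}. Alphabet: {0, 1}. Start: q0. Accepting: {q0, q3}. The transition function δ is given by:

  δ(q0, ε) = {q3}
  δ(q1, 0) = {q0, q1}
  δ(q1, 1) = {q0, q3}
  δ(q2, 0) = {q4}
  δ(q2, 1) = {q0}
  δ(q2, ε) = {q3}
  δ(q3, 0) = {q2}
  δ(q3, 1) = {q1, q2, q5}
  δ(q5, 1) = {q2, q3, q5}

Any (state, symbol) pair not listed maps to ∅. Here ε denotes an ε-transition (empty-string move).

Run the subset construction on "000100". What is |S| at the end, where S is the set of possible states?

5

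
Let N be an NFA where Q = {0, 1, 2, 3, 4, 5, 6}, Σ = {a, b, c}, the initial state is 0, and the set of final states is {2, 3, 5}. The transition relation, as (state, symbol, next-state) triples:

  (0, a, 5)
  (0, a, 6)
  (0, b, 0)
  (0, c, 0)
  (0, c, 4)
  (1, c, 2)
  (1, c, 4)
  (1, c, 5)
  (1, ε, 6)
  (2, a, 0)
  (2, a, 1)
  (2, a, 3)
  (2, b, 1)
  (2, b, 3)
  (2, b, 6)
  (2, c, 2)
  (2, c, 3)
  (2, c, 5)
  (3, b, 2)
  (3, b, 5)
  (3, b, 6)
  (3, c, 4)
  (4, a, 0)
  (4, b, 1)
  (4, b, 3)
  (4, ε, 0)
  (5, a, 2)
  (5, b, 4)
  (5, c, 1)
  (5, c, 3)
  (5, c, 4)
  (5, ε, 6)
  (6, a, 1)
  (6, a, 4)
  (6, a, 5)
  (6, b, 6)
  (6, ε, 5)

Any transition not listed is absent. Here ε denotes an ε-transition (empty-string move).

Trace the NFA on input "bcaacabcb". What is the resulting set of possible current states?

{0, 1, 2, 3, 4, 5, 6}

Start in {0}.
Read 'b': 0→{0}; now {0}.
Read 'c': 0→{0, 4}; now {0, 4}.
Read 'a': 0→{5, 6}, 4→{0}; now {0, 5, 6}.
Read 'a': 0→{5, 6}, 5→{2}, 6→{1, 4, 5}; union {1, 2, 4, 5, 6}; ε-closure = {0, 1, 2, 4, 5, 6}.
Read 'c': 0→{0, 4}, 1→{2, 4, 5}, 2→{2, 3, 5}, 4→∅, 5→{1, 3, 4}, 6→∅; union {0, 1, 2, 3, 4, 5}; ε-closure = {0, 1, 2, 3, 4, 5, 6}.
Read 'a': 0→{5, 6}, 1→∅, 2→{0, 1, 3}, 3→∅, 4→{0}, 5→{2}, 6→{1, 4, 5}; now {0, 1, 2, 3, 4, 5, 6}.
Read 'b': 0→{0}, 1→∅, 2→{1, 3, 6}, 3→{2, 5, 6}, 4→{1, 3}, 5→{4}, 6→{6}; now {0, 1, 2, 3, 4, 5, 6}.
Read 'c': 0→{0, 4}, 1→{2, 4, 5}, 2→{2, 3, 5}, 3→{4}, 4→∅, 5→{1, 3, 4}, 6→∅; union {0, 1, 2, 3, 4, 5}; ε-closure = {0, 1, 2, 3, 4, 5, 6}.
Read 'b': 0→{0}, 1→∅, 2→{1, 3, 6}, 3→{2, 5, 6}, 4→{1, 3}, 5→{4}, 6→{6}; now {0, 1, 2, 3, 4, 5, 6}.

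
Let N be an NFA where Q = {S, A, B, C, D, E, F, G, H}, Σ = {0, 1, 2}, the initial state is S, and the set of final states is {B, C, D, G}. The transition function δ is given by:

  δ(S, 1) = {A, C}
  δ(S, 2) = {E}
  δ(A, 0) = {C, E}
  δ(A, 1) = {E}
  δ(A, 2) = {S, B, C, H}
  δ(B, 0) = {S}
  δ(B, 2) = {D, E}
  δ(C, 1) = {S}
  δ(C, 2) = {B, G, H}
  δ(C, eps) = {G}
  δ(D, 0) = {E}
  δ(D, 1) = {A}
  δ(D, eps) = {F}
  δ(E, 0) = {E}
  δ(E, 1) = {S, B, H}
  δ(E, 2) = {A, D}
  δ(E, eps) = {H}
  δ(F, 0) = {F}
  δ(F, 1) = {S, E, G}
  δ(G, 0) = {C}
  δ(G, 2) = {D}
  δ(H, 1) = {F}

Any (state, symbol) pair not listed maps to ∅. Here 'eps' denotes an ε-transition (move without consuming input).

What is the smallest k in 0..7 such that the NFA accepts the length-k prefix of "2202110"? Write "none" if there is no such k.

Start in {S}.
Read '2': {S} → {E, H}.
Read '2': {E, H} → {A, D, F}.
None of the earlier sets intersect F, but {A, D, F} does.

2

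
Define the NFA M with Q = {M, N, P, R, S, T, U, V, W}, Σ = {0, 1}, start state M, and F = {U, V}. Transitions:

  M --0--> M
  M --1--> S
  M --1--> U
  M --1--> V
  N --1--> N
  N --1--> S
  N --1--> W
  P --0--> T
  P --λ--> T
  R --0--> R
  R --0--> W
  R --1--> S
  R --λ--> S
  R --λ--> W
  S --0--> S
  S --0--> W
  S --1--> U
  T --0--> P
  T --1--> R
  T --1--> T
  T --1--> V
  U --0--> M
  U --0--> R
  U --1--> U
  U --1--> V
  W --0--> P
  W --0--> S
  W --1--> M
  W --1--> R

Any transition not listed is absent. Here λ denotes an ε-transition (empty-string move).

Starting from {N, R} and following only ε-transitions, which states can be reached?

Begin with {N, R}.
ε-move R → S; add S.
ε-move R → W; add W.

{N, R, S, W}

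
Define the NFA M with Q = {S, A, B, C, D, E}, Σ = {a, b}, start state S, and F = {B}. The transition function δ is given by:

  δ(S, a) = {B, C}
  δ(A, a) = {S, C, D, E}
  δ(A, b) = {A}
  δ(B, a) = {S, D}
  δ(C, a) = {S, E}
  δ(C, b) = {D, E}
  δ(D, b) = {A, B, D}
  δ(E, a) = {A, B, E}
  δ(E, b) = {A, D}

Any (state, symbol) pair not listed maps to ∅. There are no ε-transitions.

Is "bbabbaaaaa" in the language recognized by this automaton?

No

Start in {S}.
Read 'b': S→∅; now ∅.
The set is empty and remains empty for the remaining 9 symbols.
The final set ∅ contains no accepting state.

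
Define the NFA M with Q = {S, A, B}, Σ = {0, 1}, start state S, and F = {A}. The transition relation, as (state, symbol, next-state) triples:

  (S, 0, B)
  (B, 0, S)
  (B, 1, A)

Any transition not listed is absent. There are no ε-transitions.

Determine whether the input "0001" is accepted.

Yes

Start in {S}.
Read '0': {S} → {B}.
Read '0': {B} → {S}.
Read '0': {S} → {B}.
Read '1': {B} → {A}.
The final set {A} contains the accepting state A.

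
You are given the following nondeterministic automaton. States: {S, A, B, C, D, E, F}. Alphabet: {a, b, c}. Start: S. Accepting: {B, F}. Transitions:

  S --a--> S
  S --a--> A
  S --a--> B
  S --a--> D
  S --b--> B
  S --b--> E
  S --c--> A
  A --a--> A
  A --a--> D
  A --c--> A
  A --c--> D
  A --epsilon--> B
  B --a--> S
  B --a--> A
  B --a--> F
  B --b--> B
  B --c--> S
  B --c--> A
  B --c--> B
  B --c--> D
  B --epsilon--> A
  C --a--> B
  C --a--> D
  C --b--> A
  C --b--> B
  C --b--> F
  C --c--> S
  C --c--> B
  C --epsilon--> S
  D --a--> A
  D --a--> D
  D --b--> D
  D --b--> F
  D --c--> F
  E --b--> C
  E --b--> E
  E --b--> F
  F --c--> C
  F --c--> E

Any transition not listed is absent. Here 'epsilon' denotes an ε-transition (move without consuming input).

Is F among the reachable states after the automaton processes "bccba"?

Yes

Start in {S}.
Read 'b': S→{B, E}; union {B, E}; ε-closure = {A, B, E}.
Read 'c': A→{A, D}, B→{S, A, B, D}, E→∅; now {S, A, B, D}.
Read 'c': S→{A}, A→{A, D}, B→{S, A, B, D}, D→{F}; now {S, A, B, D, F}.
Read 'b': S→{B, E}, A→∅, B→{B}, D→{D, F}, F→∅; union {B, D, E, F}; ε-closure = {A, B, D, E, F}.
Read 'a': A→{A, D}, B→{S, A, F}, D→{A, D}, E→∅, F→∅; union {S, A, D, F}; ε-closure = {S, A, B, D, F}.
State F is in {S, A, B, D, F}.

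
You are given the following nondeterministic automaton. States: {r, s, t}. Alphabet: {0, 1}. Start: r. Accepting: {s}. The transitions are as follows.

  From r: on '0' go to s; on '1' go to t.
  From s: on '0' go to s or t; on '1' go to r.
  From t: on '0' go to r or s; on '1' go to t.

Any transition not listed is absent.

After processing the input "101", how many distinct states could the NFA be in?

2

Start in {r}.
Read '1': r→{t}; now {t}.
Read '0': t→{r, s}; now {r, s}.
Read '1': r→{t}, s→{r}; now {r, t}.
That set has 2 states.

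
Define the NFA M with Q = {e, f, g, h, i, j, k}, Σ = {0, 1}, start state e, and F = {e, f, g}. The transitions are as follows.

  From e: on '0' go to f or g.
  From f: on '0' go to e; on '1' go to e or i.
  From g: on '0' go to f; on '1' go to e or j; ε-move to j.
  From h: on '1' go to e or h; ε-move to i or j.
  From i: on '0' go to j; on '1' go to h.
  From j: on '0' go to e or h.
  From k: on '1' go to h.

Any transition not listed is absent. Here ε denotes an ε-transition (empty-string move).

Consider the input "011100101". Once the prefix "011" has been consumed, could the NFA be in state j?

Start in {e}.
Read '0': {e} → {f, g, j}.
Read '1': {f, g, j} → {e, i, j}.
Read '1': {e, i, j} → {h, i, j}.
State j is in {h, i, j}.

Yes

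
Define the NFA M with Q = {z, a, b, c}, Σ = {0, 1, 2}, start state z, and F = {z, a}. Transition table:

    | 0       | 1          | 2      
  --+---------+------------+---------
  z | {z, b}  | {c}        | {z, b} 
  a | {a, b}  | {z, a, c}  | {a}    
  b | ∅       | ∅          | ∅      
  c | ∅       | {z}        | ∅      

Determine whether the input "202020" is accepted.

Yes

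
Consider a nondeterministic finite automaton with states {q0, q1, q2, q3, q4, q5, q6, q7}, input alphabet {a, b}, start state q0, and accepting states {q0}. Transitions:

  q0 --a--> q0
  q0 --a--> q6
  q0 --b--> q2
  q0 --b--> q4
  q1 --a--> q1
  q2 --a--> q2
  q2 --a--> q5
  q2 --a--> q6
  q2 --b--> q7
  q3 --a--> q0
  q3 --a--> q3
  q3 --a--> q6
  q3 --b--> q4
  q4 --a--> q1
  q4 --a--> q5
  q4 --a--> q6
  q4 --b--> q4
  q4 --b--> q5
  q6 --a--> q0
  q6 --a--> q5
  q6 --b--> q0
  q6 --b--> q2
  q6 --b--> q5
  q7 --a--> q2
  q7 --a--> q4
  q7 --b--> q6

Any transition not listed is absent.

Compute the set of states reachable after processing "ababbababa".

{q0, q1, q2, q4, q5, q6}

Start in {q0}.
Read 'a': q0→{q0, q6}; now {q0, q6}.
Read 'b': q0→{q2, q4}, q6→{q0, q2, q5}; now {q0, q2, q4, q5}.
Read 'a': q0→{q0, q6}, q2→{q2, q5, q6}, q4→{q1, q5, q6}, q5→∅; now {q0, q1, q2, q5, q6}.
Read 'b': q0→{q2, q4}, q1→∅, q2→{q7}, q5→∅, q6→{q0, q2, q5}; now {q0, q2, q4, q5, q7}.
Read 'b': q0→{q2, q4}, q2→{q7}, q4→{q4, q5}, q5→∅, q7→{q6}; now {q2, q4, q5, q6, q7}.
Read 'a': q2→{q2, q5, q6}, q4→{q1, q5, q6}, q5→∅, q6→{q0, q5}, q7→{q2, q4}; now {q0, q1, q2, q4, q5, q6}.
Read 'b': q0→{q2, q4}, q1→∅, q2→{q7}, q4→{q4, q5}, q5→∅, q6→{q0, q2, q5}; now {q0, q2, q4, q5, q7}.
Read 'a': q0→{q0, q6}, q2→{q2, q5, q6}, q4→{q1, q5, q6}, q5→∅, q7→{q2, q4}; now {q0, q1, q2, q4, q5, q6}.
Read 'b': q0→{q2, q4}, q1→∅, q2→{q7}, q4→{q4, q5}, q5→∅, q6→{q0, q2, q5}; now {q0, q2, q4, q5, q7}.
Read 'a': q0→{q0, q6}, q2→{q2, q5, q6}, q4→{q1, q5, q6}, q5→∅, q7→{q2, q4}; now {q0, q1, q2, q4, q5, q6}.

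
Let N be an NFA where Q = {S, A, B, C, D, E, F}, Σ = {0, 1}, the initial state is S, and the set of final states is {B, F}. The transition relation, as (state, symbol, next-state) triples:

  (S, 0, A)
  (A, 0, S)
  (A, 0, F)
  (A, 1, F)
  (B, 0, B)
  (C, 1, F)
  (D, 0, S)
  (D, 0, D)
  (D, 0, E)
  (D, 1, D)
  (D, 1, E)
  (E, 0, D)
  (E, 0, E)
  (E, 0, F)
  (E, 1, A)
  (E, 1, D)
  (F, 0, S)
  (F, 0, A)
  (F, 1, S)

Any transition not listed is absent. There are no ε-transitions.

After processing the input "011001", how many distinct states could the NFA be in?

1

Start in {S}.
Read '0': S→{A}; now {A}.
Read '1': A→{F}; now {F}.
Read '1': F→{S}; now {S}.
Read '0': S→{A}; now {A}.
Read '0': A→{S, F}; now {S, F}.
Read '1': S→∅, F→{S}; now {S}.
That set has 1 state.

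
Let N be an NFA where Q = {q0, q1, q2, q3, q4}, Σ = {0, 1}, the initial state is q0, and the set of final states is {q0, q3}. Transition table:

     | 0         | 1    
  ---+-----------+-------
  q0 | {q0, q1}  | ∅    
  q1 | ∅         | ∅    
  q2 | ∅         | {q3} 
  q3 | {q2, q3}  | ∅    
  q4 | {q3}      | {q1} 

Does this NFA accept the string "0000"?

Yes

Start in {q0}.
Read '0': {q0} → {q0, q1}.
Read '0': {q0, q1} → {q0, q1}.
Read '0': {q0, q1} → {q0, q1}.
Read '0': {q0, q1} → {q0, q1}.
The final set {q0, q1} contains the accepting state q0.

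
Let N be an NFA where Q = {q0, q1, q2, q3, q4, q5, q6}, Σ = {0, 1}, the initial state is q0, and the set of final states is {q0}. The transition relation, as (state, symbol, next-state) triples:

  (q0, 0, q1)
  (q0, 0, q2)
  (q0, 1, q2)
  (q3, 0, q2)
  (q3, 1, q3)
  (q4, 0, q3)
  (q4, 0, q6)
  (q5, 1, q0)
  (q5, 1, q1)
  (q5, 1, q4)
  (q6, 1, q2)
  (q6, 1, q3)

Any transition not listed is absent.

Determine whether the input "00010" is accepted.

No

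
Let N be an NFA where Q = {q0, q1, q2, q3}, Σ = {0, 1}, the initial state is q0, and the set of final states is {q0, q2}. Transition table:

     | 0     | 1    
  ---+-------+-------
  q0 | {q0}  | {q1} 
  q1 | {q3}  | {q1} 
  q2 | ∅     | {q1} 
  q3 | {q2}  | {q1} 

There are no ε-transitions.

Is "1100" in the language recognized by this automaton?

Start in {q0}.
Read '1': q0→{q1}; now {q1}.
Read '1': q1→{q1}; now {q1}.
Read '0': q1→{q3}; now {q3}.
Read '0': q3→{q2}; now {q2}.
The final set {q2} contains the accepting state q2.

Yes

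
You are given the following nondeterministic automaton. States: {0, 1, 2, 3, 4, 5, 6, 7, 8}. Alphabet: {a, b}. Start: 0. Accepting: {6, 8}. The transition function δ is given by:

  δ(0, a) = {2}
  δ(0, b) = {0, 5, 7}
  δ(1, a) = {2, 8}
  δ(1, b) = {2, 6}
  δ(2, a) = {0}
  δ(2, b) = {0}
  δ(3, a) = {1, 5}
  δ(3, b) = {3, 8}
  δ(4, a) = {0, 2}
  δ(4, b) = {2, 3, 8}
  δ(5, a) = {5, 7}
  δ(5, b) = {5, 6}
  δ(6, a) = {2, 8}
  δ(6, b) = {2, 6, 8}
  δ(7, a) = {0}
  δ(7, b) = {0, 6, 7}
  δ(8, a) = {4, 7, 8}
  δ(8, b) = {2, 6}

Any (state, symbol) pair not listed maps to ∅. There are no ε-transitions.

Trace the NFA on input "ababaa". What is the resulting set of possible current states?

{0}

Start in {0}.
Read 'a': {0} → {2}.
Read 'b': {2} → {0}.
Read 'a': {0} → {2}.
Read 'b': {2} → {0}.
Read 'a': {0} → {2}.
Read 'a': {2} → {0}.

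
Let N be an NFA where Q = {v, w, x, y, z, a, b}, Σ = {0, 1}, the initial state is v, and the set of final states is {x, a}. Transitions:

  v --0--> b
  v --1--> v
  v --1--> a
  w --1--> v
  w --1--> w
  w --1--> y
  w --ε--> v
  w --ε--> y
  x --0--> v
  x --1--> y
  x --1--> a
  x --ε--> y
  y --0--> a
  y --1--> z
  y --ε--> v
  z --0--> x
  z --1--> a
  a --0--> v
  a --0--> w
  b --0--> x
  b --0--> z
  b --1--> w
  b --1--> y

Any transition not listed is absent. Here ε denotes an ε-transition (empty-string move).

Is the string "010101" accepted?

Start in {v}.
Read '0': {v} → {b}.
Read '1': {b} → {v, w, y}.
Read '0': {v, w, y} → {a, b}.
Read '1': {a, b} → {v, w, y}.
Read '0': {v, w, y} → {a, b}.
Read '1': {a, b} → {v, w, y}.
The final set {v, w, y} contains no accepting state.

No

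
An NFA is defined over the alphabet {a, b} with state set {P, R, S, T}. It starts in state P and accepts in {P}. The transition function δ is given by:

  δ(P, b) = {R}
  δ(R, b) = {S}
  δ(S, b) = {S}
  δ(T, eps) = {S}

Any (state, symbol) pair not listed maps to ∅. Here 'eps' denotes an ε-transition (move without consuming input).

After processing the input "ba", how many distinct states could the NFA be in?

0

Start in {P}.
Read 'b': {P} → {R}.
Read 'a': {R} → ∅.
That set has 0 states.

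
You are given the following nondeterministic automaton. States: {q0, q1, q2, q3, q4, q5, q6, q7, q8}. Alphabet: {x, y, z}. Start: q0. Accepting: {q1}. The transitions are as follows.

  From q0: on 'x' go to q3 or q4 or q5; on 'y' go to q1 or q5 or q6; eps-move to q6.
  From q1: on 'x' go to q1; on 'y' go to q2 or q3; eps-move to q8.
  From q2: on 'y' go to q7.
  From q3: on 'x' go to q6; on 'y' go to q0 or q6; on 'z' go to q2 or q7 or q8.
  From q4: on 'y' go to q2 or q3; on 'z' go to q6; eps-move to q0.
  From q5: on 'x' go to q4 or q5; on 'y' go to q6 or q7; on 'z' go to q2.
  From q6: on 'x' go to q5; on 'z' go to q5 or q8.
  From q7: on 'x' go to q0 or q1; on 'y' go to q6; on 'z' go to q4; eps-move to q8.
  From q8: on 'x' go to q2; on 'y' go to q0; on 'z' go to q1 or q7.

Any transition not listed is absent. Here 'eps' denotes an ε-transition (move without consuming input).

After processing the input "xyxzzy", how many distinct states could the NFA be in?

8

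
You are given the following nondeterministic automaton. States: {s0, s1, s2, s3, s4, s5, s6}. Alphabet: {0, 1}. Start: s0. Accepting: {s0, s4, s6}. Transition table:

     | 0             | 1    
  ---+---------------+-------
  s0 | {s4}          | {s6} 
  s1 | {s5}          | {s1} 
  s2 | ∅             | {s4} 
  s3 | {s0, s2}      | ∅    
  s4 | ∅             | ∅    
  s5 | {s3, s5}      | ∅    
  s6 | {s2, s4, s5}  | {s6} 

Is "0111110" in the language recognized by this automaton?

Start in {s0}.
Read '0': {s0} → {s4}.
Read '1': {s4} → ∅.
The set is empty and remains empty for the remaining 5 symbols.
The final set ∅ contains no accepting state.

No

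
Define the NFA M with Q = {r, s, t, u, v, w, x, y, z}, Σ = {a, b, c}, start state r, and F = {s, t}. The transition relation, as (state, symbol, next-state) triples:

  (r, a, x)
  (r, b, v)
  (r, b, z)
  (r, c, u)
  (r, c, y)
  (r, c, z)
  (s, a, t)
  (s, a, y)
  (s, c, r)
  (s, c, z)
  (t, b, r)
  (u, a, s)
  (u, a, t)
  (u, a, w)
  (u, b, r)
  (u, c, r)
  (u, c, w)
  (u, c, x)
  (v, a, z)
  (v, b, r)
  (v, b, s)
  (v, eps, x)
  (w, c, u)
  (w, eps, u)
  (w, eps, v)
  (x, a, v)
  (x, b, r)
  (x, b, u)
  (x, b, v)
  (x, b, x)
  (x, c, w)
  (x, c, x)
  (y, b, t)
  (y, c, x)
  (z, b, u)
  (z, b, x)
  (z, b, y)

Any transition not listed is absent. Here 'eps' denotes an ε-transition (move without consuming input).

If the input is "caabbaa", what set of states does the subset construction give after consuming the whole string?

Start in {r}.
Read 'c': {r} → {u, y, z}.
Read 'a': {u, y, z} → {s, t, u, v, w, x}.
Read 'a': {s, t, u, v, w, x} → {s, t, u, v, w, x, y, z}.
Read 'b': {s, t, u, v, w, x, y, z} → {r, s, t, u, v, x, y}.
Read 'b': {r, s, t, u, v, x, y} → {r, s, t, u, v, x, z}.
Read 'a': {r, s, t, u, v, x, z} → {s, t, u, v, w, x, y, z}.
Read 'a': {s, t, u, v, w, x, y, z} → {s, t, u, v, w, x, y, z}.

{s, t, u, v, w, x, y, z}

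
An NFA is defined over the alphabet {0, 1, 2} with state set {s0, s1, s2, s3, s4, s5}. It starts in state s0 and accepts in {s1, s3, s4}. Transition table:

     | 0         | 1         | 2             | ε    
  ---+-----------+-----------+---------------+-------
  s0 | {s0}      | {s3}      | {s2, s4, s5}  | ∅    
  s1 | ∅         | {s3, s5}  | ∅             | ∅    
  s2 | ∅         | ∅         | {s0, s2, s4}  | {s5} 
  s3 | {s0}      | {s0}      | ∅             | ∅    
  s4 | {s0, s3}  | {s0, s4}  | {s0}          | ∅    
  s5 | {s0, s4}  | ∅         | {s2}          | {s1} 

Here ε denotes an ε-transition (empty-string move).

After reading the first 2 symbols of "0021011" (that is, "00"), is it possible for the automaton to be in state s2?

Start in {s0}.
Read '0': {s0} → {s0}.
Read '0': {s0} → {s0}.
State s2 is not in {s0}.

No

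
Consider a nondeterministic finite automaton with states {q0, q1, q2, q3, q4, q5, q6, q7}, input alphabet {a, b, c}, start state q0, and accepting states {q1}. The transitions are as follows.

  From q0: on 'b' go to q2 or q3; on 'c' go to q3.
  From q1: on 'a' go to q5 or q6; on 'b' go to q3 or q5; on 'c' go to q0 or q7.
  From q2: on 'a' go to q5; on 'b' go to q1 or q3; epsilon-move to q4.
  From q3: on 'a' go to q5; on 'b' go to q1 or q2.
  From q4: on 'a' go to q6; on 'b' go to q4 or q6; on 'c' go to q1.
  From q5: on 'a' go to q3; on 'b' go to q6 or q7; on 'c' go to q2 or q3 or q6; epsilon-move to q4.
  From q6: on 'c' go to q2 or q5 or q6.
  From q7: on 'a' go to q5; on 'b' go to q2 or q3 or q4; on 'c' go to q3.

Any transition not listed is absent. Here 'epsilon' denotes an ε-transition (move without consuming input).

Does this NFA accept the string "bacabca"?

No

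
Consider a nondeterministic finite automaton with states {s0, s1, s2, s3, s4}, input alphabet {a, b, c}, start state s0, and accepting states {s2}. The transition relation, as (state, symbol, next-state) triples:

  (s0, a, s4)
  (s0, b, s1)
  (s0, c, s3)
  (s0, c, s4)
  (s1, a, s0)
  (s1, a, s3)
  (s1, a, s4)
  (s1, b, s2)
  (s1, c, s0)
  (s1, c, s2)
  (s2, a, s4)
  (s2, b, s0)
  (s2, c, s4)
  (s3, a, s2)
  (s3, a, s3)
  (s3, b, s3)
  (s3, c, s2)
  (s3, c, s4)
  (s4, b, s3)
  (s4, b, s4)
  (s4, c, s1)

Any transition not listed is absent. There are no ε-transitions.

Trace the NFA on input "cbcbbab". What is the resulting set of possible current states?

Start in {s0}.
Read 'c': s0→{s3, s4}; now {s3, s4}.
Read 'b': s3→{s3}, s4→{s3, s4}; now {s3, s4}.
Read 'c': s3→{s2, s4}, s4→{s1}; now {s1, s2, s4}.
Read 'b': s1→{s2}, s2→{s0}, s4→{s3, s4}; now {s0, s2, s3, s4}.
Read 'b': s0→{s1}, s2→{s0}, s3→{s3}, s4→{s3, s4}; now {s0, s1, s3, s4}.
Read 'a': s0→{s4}, s1→{s0, s3, s4}, s3→{s2, s3}, s4→∅; now {s0, s2, s3, s4}.
Read 'b': s0→{s1}, s2→{s0}, s3→{s3}, s4→{s3, s4}; now {s0, s1, s3, s4}.

{s0, s1, s3, s4}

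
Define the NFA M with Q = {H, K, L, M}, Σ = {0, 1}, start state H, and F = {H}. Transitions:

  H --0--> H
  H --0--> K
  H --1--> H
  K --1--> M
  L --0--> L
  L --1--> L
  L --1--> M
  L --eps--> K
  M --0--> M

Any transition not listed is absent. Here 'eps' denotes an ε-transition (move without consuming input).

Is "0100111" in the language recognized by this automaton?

Start in {H}.
Read '0': H→{H, K}; now {H, K}.
Read '1': H→{H}, K→{M}; now {H, M}.
Read '0': H→{H, K}, M→{M}; now {H, K, M}.
Read '0': H→{H, K}, K→∅, M→{M}; now {H, K, M}.
Read '1': H→{H}, K→{M}, M→∅; now {H, M}.
Read '1': H→{H}, M→∅; now {H}.
Read '1': H→{H}; now {H}.
The final set {H} contains the accepting state H.

Yes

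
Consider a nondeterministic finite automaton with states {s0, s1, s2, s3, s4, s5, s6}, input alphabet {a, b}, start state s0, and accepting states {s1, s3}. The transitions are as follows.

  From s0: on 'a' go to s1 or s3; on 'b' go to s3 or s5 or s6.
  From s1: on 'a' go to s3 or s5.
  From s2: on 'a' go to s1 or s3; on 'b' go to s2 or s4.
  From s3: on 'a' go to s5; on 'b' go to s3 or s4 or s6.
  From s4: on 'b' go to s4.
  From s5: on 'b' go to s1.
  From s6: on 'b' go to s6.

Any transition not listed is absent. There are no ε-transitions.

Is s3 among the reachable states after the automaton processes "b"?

Start in {s0}.
Read 'b': s0→{s3, s5, s6}; now {s3, s5, s6}.
State s3 is in {s3, s5, s6}.

Yes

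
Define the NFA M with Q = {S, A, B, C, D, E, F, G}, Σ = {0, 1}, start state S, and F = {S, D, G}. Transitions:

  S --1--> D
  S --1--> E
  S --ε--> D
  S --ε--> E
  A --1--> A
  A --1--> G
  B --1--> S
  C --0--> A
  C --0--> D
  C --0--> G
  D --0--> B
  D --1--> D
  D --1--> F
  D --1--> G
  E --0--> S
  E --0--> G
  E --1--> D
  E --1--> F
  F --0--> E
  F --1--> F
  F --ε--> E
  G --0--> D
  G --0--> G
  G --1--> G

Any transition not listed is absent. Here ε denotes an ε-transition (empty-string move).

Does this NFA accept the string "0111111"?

Start: ε-closure({S}) = {S, D, E}.
Read '0': {S, D, E} → {S, B, D, E, G}.
Read '1': {S, B, D, E, G} → {S, D, E, F, G}.
Read '1': {S, D, E, F, G} → {D, E, F, G}.
Read '1': {D, E, F, G} → {D, E, F, G}.
Read '1': {D, E, F, G} → {D, E, F, G}.
Read '1': {D, E, F, G} → {D, E, F, G}.
Read '1': {D, E, F, G} → {D, E, F, G}.
The final set {D, E, F, G} contains the accepting states D, G.

Yes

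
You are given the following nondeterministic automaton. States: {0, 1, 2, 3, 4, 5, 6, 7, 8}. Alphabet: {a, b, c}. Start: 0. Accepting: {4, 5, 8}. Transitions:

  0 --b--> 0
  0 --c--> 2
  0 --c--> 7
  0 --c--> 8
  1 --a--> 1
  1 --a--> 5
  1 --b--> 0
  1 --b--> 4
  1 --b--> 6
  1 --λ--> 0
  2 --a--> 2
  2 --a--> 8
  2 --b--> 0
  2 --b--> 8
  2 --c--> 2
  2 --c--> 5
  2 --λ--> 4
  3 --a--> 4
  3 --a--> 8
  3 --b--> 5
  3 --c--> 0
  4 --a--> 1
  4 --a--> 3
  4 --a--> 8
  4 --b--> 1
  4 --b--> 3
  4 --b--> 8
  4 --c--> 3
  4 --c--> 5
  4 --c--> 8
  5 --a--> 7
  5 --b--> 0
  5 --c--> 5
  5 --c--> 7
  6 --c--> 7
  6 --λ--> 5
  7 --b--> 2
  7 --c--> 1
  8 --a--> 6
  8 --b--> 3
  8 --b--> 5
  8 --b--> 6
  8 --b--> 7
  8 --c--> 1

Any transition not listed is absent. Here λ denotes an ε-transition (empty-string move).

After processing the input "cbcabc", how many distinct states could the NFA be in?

Start in {0}.
Read 'c': 0→{2, 7, 8}; union {2, 7, 8}; ε-closure = {2, 4, 7, 8}.
Read 'b': 2→{0, 8}, 4→{1, 3, 8}, 7→{2}, 8→{3, 5, 6, 7}; union {0, 1, 2, 3, 5, 6, 7, 8}; ε-closure = {0, 1, 2, 3, 4, 5, 6, 7, 8}.
Read 'c': 0→{2, 7, 8}, 1→∅, 2→{2, 5}, 3→{0}, 4→{3, 5, 8}, 5→{5, 7}, 6→{7}, 7→{1}, 8→{1}; union {0, 1, 2, 3, 5, 7, 8}; ε-closure = {0, 1, 2, 3, 4, 5, 7, 8}.
Read 'a': 0→∅, 1→{1, 5}, 2→{2, 8}, 3→{4, 8}, 4→{1, 3, 8}, 5→{7}, 7→∅, 8→{6}; union {1, 2, 3, 4, 5, 6, 7, 8}; ε-closure = {0, 1, 2, 3, 4, 5, 6, 7, 8}.
Read 'b': 0→{0}, 1→{0, 4, 6}, 2→{0, 8}, 3→{5}, 4→{1, 3, 8}, 5→{0}, 6→∅, 7→{2}, 8→{3, 5, 6, 7}; now {0, 1, 2, 3, 4, 5, 6, 7, 8}.
Read 'c': 0→{2, 7, 8}, 1→∅, 2→{2, 5}, 3→{0}, 4→{3, 5, 8}, 5→{5, 7}, 6→{7}, 7→{1}, 8→{1}; union {0, 1, 2, 3, 5, 7, 8}; ε-closure = {0, 1, 2, 3, 4, 5, 7, 8}.
That set has 8 states.

8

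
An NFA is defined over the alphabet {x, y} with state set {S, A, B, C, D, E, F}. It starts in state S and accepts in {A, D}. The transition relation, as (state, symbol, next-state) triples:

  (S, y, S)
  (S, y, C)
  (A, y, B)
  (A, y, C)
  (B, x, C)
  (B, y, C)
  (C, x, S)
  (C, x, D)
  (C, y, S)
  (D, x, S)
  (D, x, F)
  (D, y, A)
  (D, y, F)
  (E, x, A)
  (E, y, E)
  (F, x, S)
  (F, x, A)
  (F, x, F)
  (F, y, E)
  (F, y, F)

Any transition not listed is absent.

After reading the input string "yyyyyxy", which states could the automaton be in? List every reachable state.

{S, A, C, F}

Start in {S}.
Read 'y': {S} → {S, C}.
Read 'y': {S, C} → {S, C}.
Read 'y': {S, C} → {S, C}.
Read 'y': {S, C} → {S, C}.
Read 'y': {S, C} → {S, C}.
Read 'x': {S, C} → {S, D}.
Read 'y': {S, D} → {S, A, C, F}.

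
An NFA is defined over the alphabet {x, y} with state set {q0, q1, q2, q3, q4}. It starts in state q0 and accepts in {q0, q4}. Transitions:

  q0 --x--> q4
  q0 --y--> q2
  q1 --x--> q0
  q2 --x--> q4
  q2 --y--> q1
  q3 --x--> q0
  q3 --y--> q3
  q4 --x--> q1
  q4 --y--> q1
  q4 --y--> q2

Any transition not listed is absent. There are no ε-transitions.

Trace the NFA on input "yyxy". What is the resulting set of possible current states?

{q2}

Start in {q0}.
Read 'y': {q0} → {q2}.
Read 'y': {q2} → {q1}.
Read 'x': {q1} → {q0}.
Read 'y': {q0} → {q2}.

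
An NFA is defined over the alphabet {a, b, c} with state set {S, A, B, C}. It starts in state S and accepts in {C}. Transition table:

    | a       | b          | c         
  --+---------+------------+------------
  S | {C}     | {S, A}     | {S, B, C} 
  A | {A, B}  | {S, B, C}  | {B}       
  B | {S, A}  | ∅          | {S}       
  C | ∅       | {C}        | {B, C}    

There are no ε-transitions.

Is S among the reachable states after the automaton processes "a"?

No

Start in {S}.
Read 'a': S→{C}; now {C}.
State S is not in {C}.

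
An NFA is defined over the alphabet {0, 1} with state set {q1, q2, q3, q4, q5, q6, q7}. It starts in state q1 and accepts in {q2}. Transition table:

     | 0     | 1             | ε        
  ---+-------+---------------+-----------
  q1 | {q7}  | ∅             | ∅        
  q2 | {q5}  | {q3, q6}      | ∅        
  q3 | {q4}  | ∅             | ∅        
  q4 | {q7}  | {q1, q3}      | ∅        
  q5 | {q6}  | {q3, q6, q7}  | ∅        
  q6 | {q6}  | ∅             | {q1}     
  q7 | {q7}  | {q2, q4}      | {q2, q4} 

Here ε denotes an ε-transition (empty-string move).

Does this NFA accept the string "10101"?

Start in {q1}.
Read '1': {q1} → ∅.
The set is empty and remains empty for the remaining 4 symbols.
The final set ∅ contains no accepting state.

No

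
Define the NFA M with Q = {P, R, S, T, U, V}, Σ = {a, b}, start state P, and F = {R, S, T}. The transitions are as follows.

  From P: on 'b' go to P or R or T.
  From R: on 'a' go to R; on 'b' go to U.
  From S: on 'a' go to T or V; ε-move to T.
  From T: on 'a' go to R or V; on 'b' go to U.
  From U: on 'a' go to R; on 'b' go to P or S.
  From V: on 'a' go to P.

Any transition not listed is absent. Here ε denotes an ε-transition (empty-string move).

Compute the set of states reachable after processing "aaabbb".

Start in {P}.
Read 'a': P→∅; now ∅.
The set is empty and remains empty for the remaining 5 symbols.

∅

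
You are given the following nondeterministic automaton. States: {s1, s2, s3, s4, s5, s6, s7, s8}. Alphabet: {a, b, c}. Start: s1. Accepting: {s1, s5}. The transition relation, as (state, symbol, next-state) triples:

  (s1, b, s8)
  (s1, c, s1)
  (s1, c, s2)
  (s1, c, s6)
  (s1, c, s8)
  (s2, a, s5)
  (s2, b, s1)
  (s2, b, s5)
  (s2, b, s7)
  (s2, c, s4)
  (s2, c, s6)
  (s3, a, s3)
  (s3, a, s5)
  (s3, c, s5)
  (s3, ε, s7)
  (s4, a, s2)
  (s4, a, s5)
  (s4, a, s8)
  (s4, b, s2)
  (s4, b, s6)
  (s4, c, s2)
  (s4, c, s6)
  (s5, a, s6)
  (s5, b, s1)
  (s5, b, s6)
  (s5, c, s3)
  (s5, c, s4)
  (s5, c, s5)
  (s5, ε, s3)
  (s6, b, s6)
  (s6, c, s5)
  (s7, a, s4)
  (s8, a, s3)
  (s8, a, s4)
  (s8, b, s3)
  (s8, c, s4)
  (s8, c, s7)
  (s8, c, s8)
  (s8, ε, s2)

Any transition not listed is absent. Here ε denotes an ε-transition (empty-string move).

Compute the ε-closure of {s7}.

Begin with {s7}.
No ε-moves leave this set, so the closure equals the set itself.

{s7}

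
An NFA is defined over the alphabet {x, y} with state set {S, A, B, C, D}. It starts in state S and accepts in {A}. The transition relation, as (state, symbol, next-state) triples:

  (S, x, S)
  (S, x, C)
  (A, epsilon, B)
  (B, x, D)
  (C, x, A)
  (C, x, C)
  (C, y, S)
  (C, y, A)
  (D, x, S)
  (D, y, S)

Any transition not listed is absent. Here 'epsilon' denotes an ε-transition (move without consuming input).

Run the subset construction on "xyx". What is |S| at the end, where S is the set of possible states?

3

Start in {S}.
Read 'x': {S} → {S, C}.
Read 'y': {S, C} → {S, A, B}.
Read 'x': {S, A, B} → {S, C, D}.
That set has 3 states.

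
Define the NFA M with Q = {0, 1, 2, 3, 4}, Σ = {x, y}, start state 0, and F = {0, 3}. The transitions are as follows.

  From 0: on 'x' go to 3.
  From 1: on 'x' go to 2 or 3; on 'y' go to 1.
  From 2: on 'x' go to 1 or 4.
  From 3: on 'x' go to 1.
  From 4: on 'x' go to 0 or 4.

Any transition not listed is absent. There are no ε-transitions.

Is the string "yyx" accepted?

No

Start in {0}.
Read 'y': 0→∅; now ∅.
The set is empty and remains empty for the remaining 2 symbols.
The final set ∅ contains no accepting state.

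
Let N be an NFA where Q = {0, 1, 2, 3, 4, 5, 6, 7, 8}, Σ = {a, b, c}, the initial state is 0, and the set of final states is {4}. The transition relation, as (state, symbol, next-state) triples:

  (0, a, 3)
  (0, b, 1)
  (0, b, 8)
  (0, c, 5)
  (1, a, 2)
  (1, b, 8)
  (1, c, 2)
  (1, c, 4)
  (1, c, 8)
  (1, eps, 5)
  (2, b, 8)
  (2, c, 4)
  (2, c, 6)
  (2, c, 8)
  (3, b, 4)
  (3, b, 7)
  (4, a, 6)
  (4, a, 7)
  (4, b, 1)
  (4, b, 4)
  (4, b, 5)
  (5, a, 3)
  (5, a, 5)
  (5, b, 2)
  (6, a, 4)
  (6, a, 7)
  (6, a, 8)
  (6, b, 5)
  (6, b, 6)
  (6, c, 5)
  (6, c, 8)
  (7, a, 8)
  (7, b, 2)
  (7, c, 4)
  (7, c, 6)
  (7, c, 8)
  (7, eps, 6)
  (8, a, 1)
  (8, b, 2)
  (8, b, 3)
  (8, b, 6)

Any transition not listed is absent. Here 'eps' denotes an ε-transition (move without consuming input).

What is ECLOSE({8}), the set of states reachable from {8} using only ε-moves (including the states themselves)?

Begin with {8}.
No ε-moves leave this set, so the closure equals the set itself.

{8}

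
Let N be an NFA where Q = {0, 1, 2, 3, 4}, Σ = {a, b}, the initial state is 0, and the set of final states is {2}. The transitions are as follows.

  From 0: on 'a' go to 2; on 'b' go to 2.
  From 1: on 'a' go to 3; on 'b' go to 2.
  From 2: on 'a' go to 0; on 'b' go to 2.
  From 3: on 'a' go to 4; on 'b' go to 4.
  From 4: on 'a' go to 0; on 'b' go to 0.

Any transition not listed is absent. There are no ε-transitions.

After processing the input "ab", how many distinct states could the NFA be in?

1

Start in {0}.
Read 'a': {0} → {2}.
Read 'b': {2} → {2}.
That set has 1 state.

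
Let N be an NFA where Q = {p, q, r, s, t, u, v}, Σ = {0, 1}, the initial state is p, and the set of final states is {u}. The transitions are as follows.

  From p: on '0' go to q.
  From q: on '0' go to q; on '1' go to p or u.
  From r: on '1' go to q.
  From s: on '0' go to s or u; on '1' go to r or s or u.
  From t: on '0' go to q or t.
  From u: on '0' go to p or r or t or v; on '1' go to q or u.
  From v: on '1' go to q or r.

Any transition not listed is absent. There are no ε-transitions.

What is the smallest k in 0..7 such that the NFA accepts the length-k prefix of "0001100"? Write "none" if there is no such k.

4

Start in {p}.
Read '0': p→{q}; now {q}.
Read '0': q→{q}; now {q}.
Read '0': q→{q}; now {q}.
Read '1': q→{p, u}; now {p, u}.
None of the earlier sets intersect F, but {p, u} does.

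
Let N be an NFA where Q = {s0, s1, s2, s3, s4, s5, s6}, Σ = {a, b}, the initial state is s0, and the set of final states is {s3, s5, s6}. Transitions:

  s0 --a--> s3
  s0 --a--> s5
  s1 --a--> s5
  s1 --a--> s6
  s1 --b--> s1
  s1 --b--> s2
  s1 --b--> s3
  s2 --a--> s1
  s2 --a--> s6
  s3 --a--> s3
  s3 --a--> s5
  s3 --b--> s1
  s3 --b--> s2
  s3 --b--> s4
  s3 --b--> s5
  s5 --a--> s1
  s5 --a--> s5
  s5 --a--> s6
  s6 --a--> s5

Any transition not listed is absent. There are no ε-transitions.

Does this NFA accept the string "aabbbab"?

Yes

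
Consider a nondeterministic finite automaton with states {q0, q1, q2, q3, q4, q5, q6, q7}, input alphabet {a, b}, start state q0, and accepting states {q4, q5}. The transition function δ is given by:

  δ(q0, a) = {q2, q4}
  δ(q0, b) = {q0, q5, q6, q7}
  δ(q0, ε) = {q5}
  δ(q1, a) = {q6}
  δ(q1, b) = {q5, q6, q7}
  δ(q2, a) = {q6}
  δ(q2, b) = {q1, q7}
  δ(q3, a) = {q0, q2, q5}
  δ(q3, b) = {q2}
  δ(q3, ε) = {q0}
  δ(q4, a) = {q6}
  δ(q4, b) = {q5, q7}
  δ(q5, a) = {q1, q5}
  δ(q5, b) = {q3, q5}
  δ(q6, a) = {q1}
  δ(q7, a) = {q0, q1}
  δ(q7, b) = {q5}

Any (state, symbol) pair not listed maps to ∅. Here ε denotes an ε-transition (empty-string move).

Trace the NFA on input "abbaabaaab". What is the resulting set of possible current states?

{q0, q3, q5, q6, q7}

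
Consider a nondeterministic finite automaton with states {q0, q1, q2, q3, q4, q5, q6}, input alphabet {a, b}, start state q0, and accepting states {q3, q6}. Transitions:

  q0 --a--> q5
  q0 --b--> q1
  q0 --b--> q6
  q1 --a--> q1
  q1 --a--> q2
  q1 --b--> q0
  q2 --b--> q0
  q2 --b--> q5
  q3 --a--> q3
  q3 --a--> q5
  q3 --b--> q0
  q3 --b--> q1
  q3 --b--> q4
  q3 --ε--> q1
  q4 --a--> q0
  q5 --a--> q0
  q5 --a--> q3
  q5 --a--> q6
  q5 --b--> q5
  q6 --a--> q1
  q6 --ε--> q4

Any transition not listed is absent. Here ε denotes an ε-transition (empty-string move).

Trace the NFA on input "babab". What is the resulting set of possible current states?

{q0, q1, q4, q5, q6}

Start in {q0}.
Read 'b': {q0} → {q1, q4, q6}.
Read 'a': {q1, q4, q6} → {q0, q1, q2}.
Read 'b': {q0, q1, q2} → {q0, q1, q4, q5, q6}.
Read 'a': {q0, q1, q4, q5, q6} → {q0, q1, q2, q3, q4, q5, q6}.
Read 'b': {q0, q1, q2, q3, q4, q5, q6} → {q0, q1, q4, q5, q6}.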